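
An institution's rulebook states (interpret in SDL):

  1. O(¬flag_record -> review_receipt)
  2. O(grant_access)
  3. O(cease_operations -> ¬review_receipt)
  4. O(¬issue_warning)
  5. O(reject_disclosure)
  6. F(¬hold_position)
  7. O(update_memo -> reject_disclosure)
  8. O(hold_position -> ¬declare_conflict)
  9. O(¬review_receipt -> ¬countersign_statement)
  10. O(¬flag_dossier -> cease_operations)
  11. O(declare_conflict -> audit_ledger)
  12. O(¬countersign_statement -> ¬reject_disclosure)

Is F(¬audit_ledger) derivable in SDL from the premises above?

No

Premise 11 is O(declare_conflict -> audit_ledger), but O(declare_conflict) is not derivable from the premises, so it does not yield O(audit_ledger).
No other premise forces O(audit_ledger). An ideal world satisfying every premise can still have ¬audit_ledger true, so F(¬audit_ledger) is not derivable.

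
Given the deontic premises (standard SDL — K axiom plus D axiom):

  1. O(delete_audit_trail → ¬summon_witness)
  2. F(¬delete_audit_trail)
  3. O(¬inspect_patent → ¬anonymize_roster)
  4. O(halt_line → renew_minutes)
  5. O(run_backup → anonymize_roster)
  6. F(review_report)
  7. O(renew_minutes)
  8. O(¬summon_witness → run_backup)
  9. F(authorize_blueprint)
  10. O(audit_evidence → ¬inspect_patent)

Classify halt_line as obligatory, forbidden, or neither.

Premise 4 is O(halt_line → renew_minutes); even if O(renew_minutes) held, inferring O(halt_line) would be affirming the consequent — invalid.
No premise or chain of K-axiom applications forces O(halt_line), and none forces O(¬halt_line). So halt_line is neither obligatory nor forbidden under these norms.

Neither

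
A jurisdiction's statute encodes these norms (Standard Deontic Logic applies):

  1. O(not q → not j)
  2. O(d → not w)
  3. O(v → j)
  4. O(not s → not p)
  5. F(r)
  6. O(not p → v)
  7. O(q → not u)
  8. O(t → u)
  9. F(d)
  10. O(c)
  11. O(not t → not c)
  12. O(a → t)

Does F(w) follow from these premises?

Premise 2 is O(d → not w), but O(d) is not derivable from the premises, so it does not yield O(not w).
No other premise forces O(not w). An ideal world satisfying every premise can still have w true, so F(w) is not derivable.

No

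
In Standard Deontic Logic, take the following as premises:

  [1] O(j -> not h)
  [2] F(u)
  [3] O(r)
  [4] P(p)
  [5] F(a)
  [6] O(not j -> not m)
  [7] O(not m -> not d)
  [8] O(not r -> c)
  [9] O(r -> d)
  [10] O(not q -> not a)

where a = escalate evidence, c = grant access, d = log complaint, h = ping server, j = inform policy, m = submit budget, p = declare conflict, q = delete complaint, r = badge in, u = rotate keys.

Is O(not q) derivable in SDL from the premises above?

No

Premise 10 is O(not q -> not a); even if O(not a) held, inferring O(not q) would be affirming the consequent — invalid.
No other premise forces O(not q). An ideal world satisfying every premise can still have not q false, so O(not q) is not derivable.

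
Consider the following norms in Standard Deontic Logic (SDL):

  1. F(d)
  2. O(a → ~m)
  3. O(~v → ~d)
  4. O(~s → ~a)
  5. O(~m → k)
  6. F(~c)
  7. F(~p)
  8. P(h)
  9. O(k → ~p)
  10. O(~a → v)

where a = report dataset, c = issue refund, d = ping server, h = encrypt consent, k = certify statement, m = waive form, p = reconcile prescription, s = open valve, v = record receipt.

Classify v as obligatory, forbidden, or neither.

Obligatory

F(~p) at premise 7 means O(p).
Premise 9 is O(k → ~p); contrapositively O(p → ~k). Since O(p) holds, K gives O(~k).
Premise 5 is O(~m → k); contrapositively O(~k → m). Since O(~k) holds, K gives O(m).
Premise 2, O(a → ~m), contraposes to O(m → ~a); with O(m) we get O(~a).
With premise 10, O(~a → v), the K-axiom yields O(v).
Premises 1, 3, 4, 6, 8 do not contribute to this derivation.
Hence v is obligatory.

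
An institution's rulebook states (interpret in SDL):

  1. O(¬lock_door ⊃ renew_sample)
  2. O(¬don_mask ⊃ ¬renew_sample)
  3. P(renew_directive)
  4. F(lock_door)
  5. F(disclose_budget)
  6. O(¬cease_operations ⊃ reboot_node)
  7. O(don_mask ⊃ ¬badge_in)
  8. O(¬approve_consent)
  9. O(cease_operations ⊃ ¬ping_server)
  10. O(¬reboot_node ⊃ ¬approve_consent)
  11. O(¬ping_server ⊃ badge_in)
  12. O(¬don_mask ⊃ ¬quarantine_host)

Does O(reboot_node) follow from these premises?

Premise 4 is F(lock_door), i.e. O(¬lock_door).
With premise 1, O(¬lock_door ⊃ renew_sample), the K-axiom yields O(renew_sample).
The contrapositive of premise 2 (O(¬don_mask ⊃ ¬renew_sample)) is O(renew_sample ⊃ don_mask), and O(renew_sample) is already established, so O(don_mask).
Premise 7 is O(don_mask ⊃ ¬badge_in); since O(don_mask), deontic closure gives O(¬badge_in).
Premise 11 is O(¬ping_server ⊃ badge_in); contrapositively O(¬badge_in ⊃ ping_server). Since O(¬badge_in) holds, K gives O(ping_server).
Premise 9, O(cease_operations ⊃ ¬ping_server), contraposes to O(ping_server ⊃ ¬cease_operations); with O(ping_server) we get O(¬cease_operations).
With premise 6, O(¬cease_operations ⊃ reboot_node), the K-axiom yields O(reboot_node).
Premises 3, 5, 8, 10, 12 do not contribute to this derivation.
So O(reboot_node) follows.

Yes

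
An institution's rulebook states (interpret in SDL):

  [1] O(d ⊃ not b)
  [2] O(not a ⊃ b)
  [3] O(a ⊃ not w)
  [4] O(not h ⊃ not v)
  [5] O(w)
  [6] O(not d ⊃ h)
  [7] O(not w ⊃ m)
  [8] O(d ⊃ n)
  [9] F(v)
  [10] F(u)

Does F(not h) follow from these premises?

Premise 5 states O(w) outright.
The contrapositive of premise 3 (O(a ⊃ not w)) is O(w ⊃ not a), and O(w) is already established, so O(not a).
With premise 2, O(not a ⊃ b), the K-axiom yields O(b).
Premise 1 is O(d ⊃ not b); contrapositively O(b ⊃ not d). Since O(b) holds, K gives O(not d).
With premise 6, O(not d ⊃ h), the K-axiom yields O(h).
Premises 4, 7, 8, 9, 10 do not contribute to this derivation.
So O(h) holds, i.e. F(not h). The claim follows.

Yes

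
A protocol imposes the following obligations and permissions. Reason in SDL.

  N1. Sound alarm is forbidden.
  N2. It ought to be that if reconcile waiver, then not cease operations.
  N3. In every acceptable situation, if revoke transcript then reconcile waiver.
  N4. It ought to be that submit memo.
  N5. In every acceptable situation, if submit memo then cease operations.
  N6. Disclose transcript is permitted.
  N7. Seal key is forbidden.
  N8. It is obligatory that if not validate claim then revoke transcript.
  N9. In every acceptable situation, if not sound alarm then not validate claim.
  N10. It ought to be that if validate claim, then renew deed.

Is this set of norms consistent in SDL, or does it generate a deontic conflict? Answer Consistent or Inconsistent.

F(sound_alarm) at premise 1 means O(¬sound_alarm).
Premise 9 is O(¬sound_alarm → ¬validate_claim); since O(¬sound_alarm), deontic closure gives O(¬validate_claim).
From O(¬validate_claim) and premise 8, O(¬validate_claim → revoke_transcript), we obtain O(revoke_transcript).
From O(revoke_transcript) and premise 3, O(revoke_transcript → reconcile_waiver), we obtain O(reconcile_waiver).
From O(reconcile_waiver) and premise 2, O(reconcile_waiver → ¬cease_operations), we obtain O(¬cease_operations).
Premise 5, O(submit_memo → cease_operations), contraposes to O(¬cease_operations → ¬submit_memo); with O(¬cease_operations) we get O(¬submit_memo).
Yet premise 4 states O(submit_memo).
We now have both O(¬submit_memo) and O(submit_memo) — submit_memo is simultaneously obligatory and forbidden, violating the D-axiom.

Inconsistent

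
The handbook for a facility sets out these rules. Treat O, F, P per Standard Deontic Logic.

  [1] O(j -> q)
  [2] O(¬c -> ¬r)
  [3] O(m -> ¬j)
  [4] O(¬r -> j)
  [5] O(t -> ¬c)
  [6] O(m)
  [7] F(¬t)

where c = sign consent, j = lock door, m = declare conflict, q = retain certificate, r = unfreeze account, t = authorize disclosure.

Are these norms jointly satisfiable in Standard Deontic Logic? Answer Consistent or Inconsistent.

Inconsistent

Premise 6 states O(m) outright.
Applying K to premise 3 (O(m -> ¬j)) and O(m) yields O(¬j).
Premise 4, O(¬r -> j), contraposes to O(¬j -> r); with O(¬j) we get O(r).
The contrapositive of premise 2 (O(¬c -> ¬r)) is O(r -> c), and O(r) is already established, so O(c).
Premise 5 is O(t -> ¬c); contrapositively O(c -> ¬t). Since O(c) holds, K gives O(¬t).
Yet premise 7 is F(¬t), i.e. O(t).
We now have both O(¬t) and O(t) — t is simultaneously obligatory and forbidden, violating the D-axiom.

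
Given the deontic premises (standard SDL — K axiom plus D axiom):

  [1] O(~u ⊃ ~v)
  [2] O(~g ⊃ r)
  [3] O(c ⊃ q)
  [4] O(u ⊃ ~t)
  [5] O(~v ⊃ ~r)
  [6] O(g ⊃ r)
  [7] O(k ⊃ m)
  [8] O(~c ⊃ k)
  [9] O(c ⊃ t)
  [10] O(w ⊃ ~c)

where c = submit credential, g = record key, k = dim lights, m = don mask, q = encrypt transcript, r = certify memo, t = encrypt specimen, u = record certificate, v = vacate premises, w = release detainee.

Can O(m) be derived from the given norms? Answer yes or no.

Premises 2 and 6 cover both cases: O(~g ⊃ r) and O(g ⊃ r). Since ~g ∨ g is a tautology, O(r) follows.
Premise 5, O(~v ⊃ ~r), contraposes to O(r ⊃ v); with O(r) we get O(v).
The contrapositive of premise 1 (O(~u ⊃ ~v)) is O(v ⊃ u), and O(v) is already established, so O(u).
From O(u) and premise 4, O(u ⊃ ~t), we obtain O(~t).
Premise 9 is O(c ⊃ t); contrapositively O(~t ⊃ ~c). Since O(~t) holds, K gives O(~c).
With premise 8, O(~c ⊃ k), the K-axiom yields O(k).
Premise 7 is O(k ⊃ m); since O(k), deontic closure gives O(m).
Premises 3, 10 do not contribute to this derivation.
So O(m) follows.

Yes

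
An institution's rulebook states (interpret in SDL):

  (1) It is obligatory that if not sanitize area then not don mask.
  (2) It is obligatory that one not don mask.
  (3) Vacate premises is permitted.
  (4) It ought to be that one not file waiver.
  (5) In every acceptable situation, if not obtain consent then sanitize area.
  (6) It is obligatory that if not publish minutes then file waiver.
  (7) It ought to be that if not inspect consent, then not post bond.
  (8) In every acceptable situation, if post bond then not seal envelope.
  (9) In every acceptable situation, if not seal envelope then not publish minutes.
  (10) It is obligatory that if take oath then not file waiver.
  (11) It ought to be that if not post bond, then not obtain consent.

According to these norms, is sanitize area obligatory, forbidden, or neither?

Premise 4 gives O(¬file_waiver).
Premise 6, O(¬publish_minutes → file_waiver), contraposes to O(¬file_waiver → publish_minutes); with O(¬file_waiver) we get O(publish_minutes).
Premise 9 is O(¬seal_envelope → ¬publish_minutes); contrapositively O(publish_minutes → seal_envelope). Since O(publish_minutes) holds, K gives O(seal_envelope).
Premise 8, O(post_bond → ¬seal_envelope), contraposes to O(seal_envelope → ¬post_bond); with O(seal_envelope) we get O(¬post_bond).
Premise 11 is O(¬post_bond → ¬obtain_consent); since O(¬post_bond), deontic closure gives O(¬obtain_consent).
From O(¬obtain_consent) and premise 5, O(¬obtain_consent → sanitize_area), we obtain O(sanitize_area).
Premises 1, 2, 3, 7, 10 do not contribute to this derivation.
Hence sanitize_area is obligatory.

Obligatory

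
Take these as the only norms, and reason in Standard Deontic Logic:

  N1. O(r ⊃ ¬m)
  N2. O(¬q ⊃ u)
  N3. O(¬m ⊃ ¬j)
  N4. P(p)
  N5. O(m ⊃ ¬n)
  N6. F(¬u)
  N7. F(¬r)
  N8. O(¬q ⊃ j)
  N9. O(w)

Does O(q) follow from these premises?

Premise 7 is F(¬r), i.e. O(r).
From O(r) and premise 1, O(r ⊃ ¬m), we obtain O(¬m).
Applying K to premise 3 (O(¬m ⊃ ¬j)) and O(¬m) yields O(¬j).
Premise 8 is O(¬q ⊃ j); contrapositively O(¬j ⊃ q). Since O(¬j) holds, K gives O(q).
Premises 2, 4, 5, 6, 9 do not contribute to this derivation.
So O(q) follows.

Yes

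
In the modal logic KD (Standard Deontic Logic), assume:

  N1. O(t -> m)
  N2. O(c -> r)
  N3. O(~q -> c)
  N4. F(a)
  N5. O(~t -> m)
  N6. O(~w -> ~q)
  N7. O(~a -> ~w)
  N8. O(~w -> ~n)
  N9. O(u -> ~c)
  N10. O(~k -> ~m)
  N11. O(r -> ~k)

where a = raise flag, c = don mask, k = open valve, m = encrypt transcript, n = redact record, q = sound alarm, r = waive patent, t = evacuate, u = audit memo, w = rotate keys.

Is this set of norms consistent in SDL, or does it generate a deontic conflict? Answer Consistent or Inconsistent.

Inconsistent

Premises 1 and 5 are O(t -> m) and O(~t -> m); every ideal world satisfies t or ~t, so in either case m holds — hence O(m).
Premise 10 is O(~k -> ~m); contrapositively O(m -> k). Since O(m) holds, K gives O(k).
The contrapositive of premise 11 (O(r -> ~k)) is O(k -> ~r), and O(k) is already established, so O(~r).
The contrapositive of premise 2 (O(c -> r)) is O(~r -> ~c), and O(~r) is already established, so O(~c).
Premise 3 is O(~q -> c); contrapositively O(~c -> q). Since O(~c) holds, K gives O(q).
Premise 6 is O(~w -> ~q); contrapositively O(q -> w). Since O(q) holds, K gives O(w).
Premise 7 is O(~a -> ~w); contrapositively O(w -> a). Since O(w) holds, K gives O(a).
However, F(a) at premise 4 amounts to O(~a).
We now have both O(a) and O(~a) — a is simultaneously obligatory and forbidden, violating the D-axiom.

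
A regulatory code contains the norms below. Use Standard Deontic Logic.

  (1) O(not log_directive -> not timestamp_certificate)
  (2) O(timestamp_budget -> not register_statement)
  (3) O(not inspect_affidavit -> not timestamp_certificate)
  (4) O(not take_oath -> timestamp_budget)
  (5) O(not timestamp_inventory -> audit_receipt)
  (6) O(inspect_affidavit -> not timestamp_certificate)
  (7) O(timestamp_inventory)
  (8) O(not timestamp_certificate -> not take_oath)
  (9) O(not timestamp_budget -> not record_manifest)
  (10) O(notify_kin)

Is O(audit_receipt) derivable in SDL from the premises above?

Premise 5 is O(not timestamp_inventory -> audit_receipt), but O(not timestamp_inventory) is not derivable from the premises, so it does not yield O(audit_receipt).
No other premise forces O(audit_receipt). An ideal world satisfying every premise can still have audit_receipt false, so O(audit_receipt) is not derivable.

No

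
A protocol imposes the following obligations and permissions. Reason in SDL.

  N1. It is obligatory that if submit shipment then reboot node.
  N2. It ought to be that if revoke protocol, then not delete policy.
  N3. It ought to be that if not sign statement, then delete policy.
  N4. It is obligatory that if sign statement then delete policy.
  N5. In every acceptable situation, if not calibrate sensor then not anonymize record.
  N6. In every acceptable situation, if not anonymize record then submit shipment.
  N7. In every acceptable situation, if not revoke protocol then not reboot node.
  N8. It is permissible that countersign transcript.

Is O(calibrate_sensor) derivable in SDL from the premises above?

By case analysis on ¬sign_statement: premise 3 gives O(¬sign_statement → delete_policy) and premise 4 gives O(sign_statement → delete_policy), so O(delete_policy) either way.
Premise 2 is O(revoke_protocol → ¬delete_policy); contrapositively O(delete_policy → ¬revoke_protocol). Since O(delete_policy) holds, K gives O(¬revoke_protocol).
From O(¬revoke_protocol) and premise 7, O(¬revoke_protocol → ¬reboot_node), we obtain O(¬reboot_node).
Premise 1, O(submit_shipment → reboot_node), contraposes to O(¬reboot_node → ¬submit_shipment); with O(¬reboot_node) we get O(¬submit_shipment).
The contrapositive of premise 6 (O(¬anonymize_record → submit_shipment)) is O(¬submit_shipment → anonymize_record), and O(¬submit_shipment) is already established, so O(anonymize_record).
The contrapositive of premise 5 (O(¬calibrate_sensor → ¬anonymize_record)) is O(anonymize_record → calibrate_sensor), and O(anonymize_record) is already established, so O(calibrate_sensor).
Premise 8 does not contribute to this derivation.
So O(calibrate_sensor) follows.

Yes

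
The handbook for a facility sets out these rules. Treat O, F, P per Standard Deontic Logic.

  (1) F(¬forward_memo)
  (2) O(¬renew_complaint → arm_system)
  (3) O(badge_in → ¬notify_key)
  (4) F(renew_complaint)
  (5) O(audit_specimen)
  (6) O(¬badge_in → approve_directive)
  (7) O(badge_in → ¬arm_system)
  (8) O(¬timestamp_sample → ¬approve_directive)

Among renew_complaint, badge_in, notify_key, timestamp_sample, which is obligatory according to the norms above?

timestamp_sample

Premise 4, F(renew_complaint), is equivalent to O(¬renew_complaint).
Applying K to premise 2 (O(¬renew_complaint → arm_system)) and O(¬renew_complaint) yields O(arm_system).
Premise 7, O(badge_in → ¬arm_system), contraposes to O(arm_system → ¬badge_in); with O(arm_system) we get O(¬badge_in).
From O(¬badge_in) and premise 6, O(¬badge_in → approve_directive), we obtain O(approve_directive).
Premise 8 is O(¬timestamp_sample → ¬approve_directive); contrapositively O(approve_directive → timestamp_sample). Since O(approve_directive) holds, K gives O(timestamp_sample).
So O(timestamp_sample) holds — timestamp_sample is obligatory. None of the other listed options is made obligatory by any chain of premises.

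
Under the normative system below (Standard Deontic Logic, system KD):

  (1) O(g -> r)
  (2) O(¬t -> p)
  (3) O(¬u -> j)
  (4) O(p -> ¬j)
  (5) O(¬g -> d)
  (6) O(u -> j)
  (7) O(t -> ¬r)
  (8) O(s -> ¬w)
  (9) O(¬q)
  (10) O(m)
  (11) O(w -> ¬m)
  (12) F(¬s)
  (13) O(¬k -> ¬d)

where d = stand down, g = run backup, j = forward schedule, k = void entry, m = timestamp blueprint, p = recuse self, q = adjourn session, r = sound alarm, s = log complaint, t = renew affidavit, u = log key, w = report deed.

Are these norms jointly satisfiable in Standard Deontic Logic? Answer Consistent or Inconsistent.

Premise 11 is O(w -> ¬m), but O(w) is not derivable from the premises, so it does not yield O(¬m).
So O(¬m) is not derivable, and the apparent clash with O(m) does not arise.
A world satisfying every obligation exists (e.g. d=true, g=false, j=true, k=true, m=true, p=false, q=false, r=false, s=true, t=true, u=false, w=false); no atom is both obligatory and forbidden, so the set is consistent.

Consistent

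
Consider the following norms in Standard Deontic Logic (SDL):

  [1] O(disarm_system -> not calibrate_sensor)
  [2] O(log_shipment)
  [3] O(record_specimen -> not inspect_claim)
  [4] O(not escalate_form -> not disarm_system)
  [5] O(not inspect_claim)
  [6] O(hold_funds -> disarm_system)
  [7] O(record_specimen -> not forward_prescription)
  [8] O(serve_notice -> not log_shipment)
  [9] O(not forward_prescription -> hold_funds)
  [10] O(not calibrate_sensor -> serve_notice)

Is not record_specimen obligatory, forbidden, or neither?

Obligatory

Premise 2 states O(log_shipment) outright.
The contrapositive of premise 8 (O(serve_notice -> not log_shipment)) is O(log_shipment -> not serve_notice), and O(log_shipment) is already established, so O(not serve_notice).
Premise 10 is O(not calibrate_sensor -> serve_notice); contrapositively O(not serve_notice -> calibrate_sensor). Since O(not serve_notice) holds, K gives O(calibrate_sensor).
The contrapositive of premise 1 (O(disarm_system -> not calibrate_sensor)) is O(calibrate_sensor -> not disarm_system), and O(calibrate_sensor) is already established, so O(not disarm_system).
Premise 6 is O(hold_funds -> disarm_system); contrapositively O(not disarm_system -> not hold_funds). Since O(not disarm_system) holds, K gives O(not hold_funds).
The contrapositive of premise 9 (O(not forward_prescription -> hold_funds)) is O(not hold_funds -> forward_prescription), and O(not hold_funds) is already established, so O(forward_prescription).
Premise 7, O(record_specimen -> not forward_prescription), contraposes to O(forward_prescription -> not record_specimen); with O(forward_prescription) we get O(not record_specimen).
Premises 3, 4, 5 do not contribute to this derivation.
Hence not record_specimen is obligatory.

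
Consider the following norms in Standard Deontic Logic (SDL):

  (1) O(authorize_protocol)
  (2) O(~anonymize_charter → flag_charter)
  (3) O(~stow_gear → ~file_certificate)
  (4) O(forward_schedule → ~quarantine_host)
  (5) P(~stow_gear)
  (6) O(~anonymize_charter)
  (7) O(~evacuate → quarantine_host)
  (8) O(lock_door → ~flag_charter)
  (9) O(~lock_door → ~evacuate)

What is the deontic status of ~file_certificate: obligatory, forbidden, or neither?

Neither

Premise 3 is O(~stow_gear → ~file_certificate), but O(~stow_gear) is not derivable from the premises (the permission P(~stow_gear) asserts only ~O(stow_gear), not O(~stow_gear)), so it does not yield O(~file_certificate).
No premise or chain of K-axiom applications forces O(~file_certificate), and none forces O(file_certificate). So ~file_certificate is neither obligatory nor forbidden under these norms.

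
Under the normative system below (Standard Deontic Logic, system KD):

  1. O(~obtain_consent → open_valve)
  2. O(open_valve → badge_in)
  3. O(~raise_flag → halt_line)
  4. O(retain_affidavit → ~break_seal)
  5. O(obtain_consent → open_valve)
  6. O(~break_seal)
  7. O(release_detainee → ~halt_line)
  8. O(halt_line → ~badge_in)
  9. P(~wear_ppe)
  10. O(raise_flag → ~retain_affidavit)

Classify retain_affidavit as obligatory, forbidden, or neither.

Forbidden

By case analysis on obtain_consent: premise 5 gives O(obtain_consent → open_valve) and premise 1 gives O(~obtain_consent → open_valve), so O(open_valve) either way.
From O(open_valve) and premise 2, O(open_valve → badge_in), we obtain O(badge_in).
Premise 8, O(halt_line → ~badge_in), contraposes to O(badge_in → ~halt_line); with O(badge_in) we get O(~halt_line).
Premise 3 is O(~raise_flag → halt_line); contrapositively O(~halt_line → raise_flag). Since O(~halt_line) holds, K gives O(raise_flag).
With premise 10, O(raise_flag → ~retain_affidavit), the K-axiom yields O(~retain_affidavit).
Premises 4, 6, 7, 9 do not contribute to this derivation.
Thus O(~retain_affidavit), which is F(retain_affidavit): retain_affidavit is forbidden.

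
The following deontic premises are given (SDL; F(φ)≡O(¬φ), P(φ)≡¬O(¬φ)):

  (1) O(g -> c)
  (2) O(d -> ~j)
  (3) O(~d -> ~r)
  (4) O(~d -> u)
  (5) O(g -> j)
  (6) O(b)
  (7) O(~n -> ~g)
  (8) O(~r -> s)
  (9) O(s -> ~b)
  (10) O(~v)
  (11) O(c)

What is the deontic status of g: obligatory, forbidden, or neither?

Premise 6 states O(b) outright.
Premise 9 is O(s -> ~b); contrapositively O(b -> ~s). Since O(b) holds, K gives O(~s).
The contrapositive of premise 8 (O(~r -> s)) is O(~s -> r), and O(~s) is already established, so O(r).
The contrapositive of premise 3 (O(~d -> ~r)) is O(r -> d), and O(r) is already established, so O(d).
Premise 2 is O(d -> ~j); since O(d), deontic closure gives O(~j).
Premise 5, O(g -> j), contraposes to O(~j -> ~g); with O(~j) we get O(~g).
Premises 1, 4, 7, 10, 11 do not contribute to this derivation.
Thus O(~g), which is F(g): g is forbidden.

Forbidden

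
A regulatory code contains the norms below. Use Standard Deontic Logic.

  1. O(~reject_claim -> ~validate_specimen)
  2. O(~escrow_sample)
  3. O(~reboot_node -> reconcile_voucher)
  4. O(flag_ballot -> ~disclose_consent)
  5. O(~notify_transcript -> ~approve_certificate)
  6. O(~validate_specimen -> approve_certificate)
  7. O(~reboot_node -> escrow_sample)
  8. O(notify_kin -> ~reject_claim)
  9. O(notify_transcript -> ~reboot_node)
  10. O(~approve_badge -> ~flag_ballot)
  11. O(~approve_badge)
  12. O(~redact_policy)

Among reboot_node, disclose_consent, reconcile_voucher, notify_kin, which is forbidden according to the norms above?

Premise 2 gives O(~escrow_sample).
Premise 7, O(~reboot_node -> escrow_sample), contraposes to O(~escrow_sample -> reboot_node); with O(~escrow_sample) we get O(reboot_node).
The contrapositive of premise 9 (O(notify_transcript -> ~reboot_node)) is O(reboot_node -> ~notify_transcript), and O(reboot_node) is already established, so O(~notify_transcript).
With premise 5, O(~notify_transcript -> ~approve_certificate), the K-axiom yields O(~approve_certificate).
Premise 6 is O(~validate_specimen -> approve_certificate); contrapositively O(~approve_certificate -> validate_specimen). Since O(~approve_certificate) holds, K gives O(validate_specimen).
Premise 1, O(~reject_claim -> ~validate_specimen), contraposes to O(validate_specimen -> reject_claim); with O(validate_specimen) we get O(reject_claim).
The contrapositive of premise 8 (O(notify_kin -> ~reject_claim)) is O(reject_claim -> ~notify_kin), and O(reject_claim) is already established, so O(~notify_kin).
So O(~notify_kin) holds, i.e. notify_kin is forbidden. None of the other listed options is forbidden under the premises.

notify_kin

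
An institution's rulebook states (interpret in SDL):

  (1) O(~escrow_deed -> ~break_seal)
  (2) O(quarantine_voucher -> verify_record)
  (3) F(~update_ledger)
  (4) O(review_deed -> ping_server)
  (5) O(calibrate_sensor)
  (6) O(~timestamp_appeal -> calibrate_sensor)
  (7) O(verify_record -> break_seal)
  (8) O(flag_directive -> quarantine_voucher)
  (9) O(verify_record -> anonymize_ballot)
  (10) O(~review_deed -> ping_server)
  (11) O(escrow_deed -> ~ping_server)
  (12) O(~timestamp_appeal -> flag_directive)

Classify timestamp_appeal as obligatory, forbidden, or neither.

By case analysis on review_deed: premise 4 gives O(review_deed -> ping_server) and premise 10 gives O(~review_deed -> ping_server), so O(ping_server) either way.
Premise 11, O(escrow_deed -> ~ping_server), contraposes to O(ping_server -> ~escrow_deed); with O(ping_server) we get O(~escrow_deed).
Applying K to premise 1 (O(~escrow_deed -> ~break_seal)) and O(~escrow_deed) yields O(~break_seal).
Premise 7, O(verify_record -> break_seal), contraposes to O(~break_seal -> ~verify_record); with O(~break_seal) we get O(~verify_record).
The contrapositive of premise 2 (O(quarantine_voucher -> verify_record)) is O(~verify_record -> ~quarantine_voucher), and O(~verify_record) is already established, so O(~quarantine_voucher).
Premise 8 is O(flag_directive -> quarantine_voucher); contrapositively O(~quarantine_voucher -> ~flag_directive). Since O(~quarantine_voucher) holds, K gives O(~flag_directive).
The contrapositive of premise 12 (O(~timestamp_appeal -> flag_directive)) is O(~flag_directive -> timestamp_appeal), and O(~flag_directive) is already established, so O(timestamp_appeal).
Premises 3, 5, 6, 9 do not contribute to this derivation.
Hence timestamp_appeal is obligatory.

Obligatory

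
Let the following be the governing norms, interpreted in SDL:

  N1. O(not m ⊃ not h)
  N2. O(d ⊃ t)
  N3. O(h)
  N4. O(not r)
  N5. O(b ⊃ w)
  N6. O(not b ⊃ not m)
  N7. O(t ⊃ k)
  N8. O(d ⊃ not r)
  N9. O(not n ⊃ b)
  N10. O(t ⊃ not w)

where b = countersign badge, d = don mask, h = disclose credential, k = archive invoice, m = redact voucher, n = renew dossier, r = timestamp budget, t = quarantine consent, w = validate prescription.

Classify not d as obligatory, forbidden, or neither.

Obligatory

From premise 3 we have O(h).
The contrapositive of premise 1 (O(not m ⊃ not h)) is O(h ⊃ m), and O(h) is already established, so O(m).
Premise 6, O(not b ⊃ not m), contraposes to O(m ⊃ b); with O(m) we get O(b).
With premise 5, O(b ⊃ w), the K-axiom yields O(w).
The contrapositive of premise 10 (O(t ⊃ not w)) is O(w ⊃ not t), and O(w) is already established, so O(not t).
Premise 2 is O(d ⊃ t); contrapositively O(not t ⊃ not d). Since O(not t) holds, K gives O(not d).
Premises 4, 7, 8, 9 do not contribute to this derivation.
Hence not d is obligatory.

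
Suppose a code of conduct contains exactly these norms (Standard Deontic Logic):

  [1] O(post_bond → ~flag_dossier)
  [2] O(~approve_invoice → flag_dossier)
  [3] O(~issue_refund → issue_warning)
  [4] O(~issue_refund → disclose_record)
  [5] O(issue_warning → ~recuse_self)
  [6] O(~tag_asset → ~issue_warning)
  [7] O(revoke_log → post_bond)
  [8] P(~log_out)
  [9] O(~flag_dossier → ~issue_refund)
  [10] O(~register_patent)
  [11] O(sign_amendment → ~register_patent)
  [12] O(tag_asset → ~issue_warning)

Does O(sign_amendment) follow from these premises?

No

Premise 11 is O(sign_amendment → ~register_patent); even if O(~register_patent) held, inferring O(sign_amendment) would be affirming the consequent — invalid.
No other premise forces O(sign_amendment). An ideal world satisfying every premise can still have sign_amendment false, so O(sign_amendment) is not derivable.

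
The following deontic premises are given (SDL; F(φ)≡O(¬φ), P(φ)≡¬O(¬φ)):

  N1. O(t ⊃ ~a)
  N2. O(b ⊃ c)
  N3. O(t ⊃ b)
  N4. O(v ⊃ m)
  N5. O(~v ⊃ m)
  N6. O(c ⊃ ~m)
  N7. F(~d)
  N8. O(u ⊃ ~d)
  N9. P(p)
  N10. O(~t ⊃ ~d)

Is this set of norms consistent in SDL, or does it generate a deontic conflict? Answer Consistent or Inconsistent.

Inconsistent

Premises 5 and 4 cover both cases: O(~v ⊃ m) and O(v ⊃ m). Since ~v ∨ v is a tautology, O(m) follows.
Premise 6 is O(c ⊃ ~m); contrapositively O(m ⊃ ~c). Since O(m) holds, K gives O(~c).
Premise 2, O(b ⊃ c), contraposes to O(~c ⊃ ~b); with O(~c) we get O(~b).
The contrapositive of premise 3 (O(t ⊃ b)) is O(~b ⊃ ~t), and O(~b) is already established, so O(~t).
Premise 10 is O(~t ⊃ ~d); since O(~t), deontic closure gives O(~d).
Yet premise 7 is F(~d), i.e. O(d).
We now have both O(~d) and O(d) — d is simultaneously obligatory and forbidden, violating the D-axiom.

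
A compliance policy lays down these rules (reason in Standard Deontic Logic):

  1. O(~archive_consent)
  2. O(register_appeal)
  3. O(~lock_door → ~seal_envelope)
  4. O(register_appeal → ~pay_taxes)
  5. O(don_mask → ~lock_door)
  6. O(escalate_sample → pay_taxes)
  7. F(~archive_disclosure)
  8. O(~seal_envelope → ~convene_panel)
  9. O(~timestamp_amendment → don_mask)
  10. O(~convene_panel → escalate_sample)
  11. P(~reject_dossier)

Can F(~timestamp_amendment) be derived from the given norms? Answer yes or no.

Premise 2 states O(register_appeal) outright.
From O(register_appeal) and premise 4, O(register_appeal → ~pay_taxes), we obtain O(~pay_taxes).
Premise 6, O(escalate_sample → pay_taxes), contraposes to O(~pay_taxes → ~escalate_sample); with O(~pay_taxes) we get O(~escalate_sample).
Premise 10 is O(~convene_panel → escalate_sample); contrapositively O(~escalate_sample → convene_panel). Since O(~escalate_sample) holds, K gives O(convene_panel).
Premise 8 is O(~seal_envelope → ~convene_panel); contrapositively O(convene_panel → seal_envelope). Since O(convene_panel) holds, K gives O(seal_envelope).
Premise 3 is O(~lock_door → ~seal_envelope); contrapositively O(seal_envelope → lock_door). Since O(seal_envelope) holds, K gives O(lock_door).
The contrapositive of premise 5 (O(don_mask → ~lock_door)) is O(lock_door → ~don_mask), and O(lock_door) is already established, so O(~don_mask).
Premise 9 is O(~timestamp_amendment → don_mask); contrapositively O(~don_mask → timestamp_amendment). Since O(~don_mask) holds, K gives O(timestamp_amendment).
Premises 1, 7, 11 do not contribute to this derivation.
So O(timestamp_amendment) holds, i.e. F(~timestamp_amendment). The claim follows.

Yes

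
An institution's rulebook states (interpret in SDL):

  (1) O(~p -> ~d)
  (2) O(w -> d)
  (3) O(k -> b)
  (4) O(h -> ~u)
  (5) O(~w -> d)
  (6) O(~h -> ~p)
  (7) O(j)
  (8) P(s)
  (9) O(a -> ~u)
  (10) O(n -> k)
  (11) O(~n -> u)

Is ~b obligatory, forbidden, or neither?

Premises 5 and 2 cover both cases: O(~w -> d) and O(w -> d). Since ~w ∨ w is a tautology, O(d) follows.
The contrapositive of premise 1 (O(~p -> ~d)) is O(d -> p), and O(d) is already established, so O(p).
Premise 6 is O(~h -> ~p); contrapositively O(p -> h). Since O(p) holds, K gives O(h).
Applying K to premise 4 (O(h -> ~u)) and O(h) yields O(~u).
Premise 11 is O(~n -> u); contrapositively O(~u -> n). Since O(~u) holds, K gives O(n).
Applying K to premise 10 (O(n -> k)) and O(n) yields O(k).
With premise 3, O(k -> b), the K-axiom yields O(b).
Premises 7, 8, 9 do not contribute to this derivation.
Thus O(b), which is F(~b): ~b is forbidden.

Forbidden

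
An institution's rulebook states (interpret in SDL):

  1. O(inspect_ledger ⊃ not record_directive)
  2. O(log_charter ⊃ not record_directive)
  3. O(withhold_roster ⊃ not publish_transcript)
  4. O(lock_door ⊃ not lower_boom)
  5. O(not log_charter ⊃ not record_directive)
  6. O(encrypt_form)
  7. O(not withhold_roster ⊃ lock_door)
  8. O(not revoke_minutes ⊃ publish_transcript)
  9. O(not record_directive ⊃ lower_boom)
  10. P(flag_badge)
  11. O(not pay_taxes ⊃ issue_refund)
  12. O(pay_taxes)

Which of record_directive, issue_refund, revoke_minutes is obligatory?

revoke_minutes

By case analysis on log_charter: premise 2 gives O(log_charter ⊃ not record_directive) and premise 5 gives O(not log_charter ⊃ not record_directive), so O(not record_directive) either way.
From O(not record_directive) and premise 9, O(not record_directive ⊃ lower_boom), we obtain O(lower_boom).
The contrapositive of premise 4 (O(lock_door ⊃ not lower_boom)) is O(lower_boom ⊃ not lock_door), and O(lower_boom) is already established, so O(not lock_door).
The contrapositive of premise 7 (O(not withhold_roster ⊃ lock_door)) is O(not lock_door ⊃ withhold_roster), and O(not lock_door) is already established, so O(withhold_roster).
With premise 3, O(withhold_roster ⊃ not publish_transcript), the K-axiom yields O(not publish_transcript).
Premise 8, O(not revoke_minutes ⊃ publish_transcript), contraposes to O(not publish_transcript ⊃ revoke_minutes); with O(not publish_transcript) we get O(revoke_minutes).
So O(revoke_minutes) holds — revoke_minutes is obligatory. None of the other listed options is made obligatory by any chain of premises.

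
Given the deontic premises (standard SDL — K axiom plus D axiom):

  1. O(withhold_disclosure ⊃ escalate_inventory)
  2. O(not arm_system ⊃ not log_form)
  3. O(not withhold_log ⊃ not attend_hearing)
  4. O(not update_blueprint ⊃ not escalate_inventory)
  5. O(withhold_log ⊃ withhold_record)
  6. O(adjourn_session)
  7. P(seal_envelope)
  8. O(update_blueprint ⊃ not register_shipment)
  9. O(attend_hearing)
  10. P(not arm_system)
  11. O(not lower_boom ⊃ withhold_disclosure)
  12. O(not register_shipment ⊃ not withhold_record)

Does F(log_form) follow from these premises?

No

Premise 2 is O(not arm_system ⊃ not log_form), but O(not arm_system) is not derivable from the premises (the permission P(not arm_system) asserts only not O(arm_system), not O(not arm_system)), so it does not yield O(not log_form).
No other premise forces O(not log_form). An ideal world satisfying every premise can still have log_form true, so F(log_form) is not derivable.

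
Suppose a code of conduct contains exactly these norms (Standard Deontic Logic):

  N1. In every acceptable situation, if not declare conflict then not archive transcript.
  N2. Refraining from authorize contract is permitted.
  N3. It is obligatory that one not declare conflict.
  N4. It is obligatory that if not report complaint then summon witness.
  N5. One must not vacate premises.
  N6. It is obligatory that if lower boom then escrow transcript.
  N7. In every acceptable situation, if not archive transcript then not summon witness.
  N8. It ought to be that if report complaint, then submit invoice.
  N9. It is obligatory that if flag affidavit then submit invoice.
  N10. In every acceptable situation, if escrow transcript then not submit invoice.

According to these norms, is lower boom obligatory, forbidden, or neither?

Forbidden

Premise 3 gives O(¬declare_conflict).
From O(¬declare_conflict) and premise 1, O(¬declare_conflict → ¬archive_transcript), we obtain O(¬archive_transcript).
Premise 7 is O(¬archive_transcript → ¬summon_witness); since O(¬archive_transcript), deontic closure gives O(¬summon_witness).
Premise 4 is O(¬report_complaint → summon_witness); contrapositively O(¬summon_witness → report_complaint). Since O(¬summon_witness) holds, K gives O(report_complaint).
From O(report_complaint) and premise 8, O(report_complaint → submit_invoice), we obtain O(submit_invoice).
The contrapositive of premise 10 (O(escrow_transcript → ¬submit_invoice)) is O(submit_invoice → ¬escrow_transcript), and O(submit_invoice) is already established, so O(¬escrow_transcript).
Premise 6 is O(lower_boom → escrow_transcript); contrapositively O(¬escrow_transcript → ¬lower_boom). Since O(¬escrow_transcript) holds, K gives O(¬lower_boom).
Premises 2, 5, 9 do not contribute to this derivation.
Thus O(¬lower_boom), which is F(lower_boom): lower_boom is forbidden.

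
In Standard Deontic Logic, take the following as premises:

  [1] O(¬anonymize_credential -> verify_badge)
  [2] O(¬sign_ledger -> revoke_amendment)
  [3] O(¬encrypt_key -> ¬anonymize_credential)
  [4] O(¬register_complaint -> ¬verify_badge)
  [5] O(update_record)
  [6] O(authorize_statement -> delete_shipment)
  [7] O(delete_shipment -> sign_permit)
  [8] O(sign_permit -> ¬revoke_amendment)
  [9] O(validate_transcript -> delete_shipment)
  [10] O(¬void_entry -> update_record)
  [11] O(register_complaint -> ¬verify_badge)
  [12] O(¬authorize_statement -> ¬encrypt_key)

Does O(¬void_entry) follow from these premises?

No

Premise 10 is O(¬void_entry -> update_record); even if O(update_record) held, inferring O(¬void_entry) would be affirming the consequent — invalid.
No other premise forces O(¬void_entry). An ideal world satisfying every premise can still have ¬void_entry false, so O(¬void_entry) is not derivable.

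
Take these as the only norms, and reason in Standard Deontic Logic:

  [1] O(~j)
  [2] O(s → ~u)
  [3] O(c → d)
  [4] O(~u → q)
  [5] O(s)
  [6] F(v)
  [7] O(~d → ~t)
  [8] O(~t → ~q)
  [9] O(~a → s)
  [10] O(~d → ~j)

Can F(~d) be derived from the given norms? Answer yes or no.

Premise 5 gives O(s).
From O(s) and premise 2, O(s → ~u), we obtain O(~u).
From O(~u) and premise 4, O(~u → q), we obtain O(q).
Premise 8 is O(~t → ~q); contrapositively O(q → t). Since O(q) holds, K gives O(t).
Premise 7 is O(~d → ~t); contrapositively O(t → d). Since O(t) holds, K gives O(d).
Premises 1, 3, 6, 9, 10 do not contribute to this derivation.
So O(d) holds, i.e. F(~d). The claim follows.

Yes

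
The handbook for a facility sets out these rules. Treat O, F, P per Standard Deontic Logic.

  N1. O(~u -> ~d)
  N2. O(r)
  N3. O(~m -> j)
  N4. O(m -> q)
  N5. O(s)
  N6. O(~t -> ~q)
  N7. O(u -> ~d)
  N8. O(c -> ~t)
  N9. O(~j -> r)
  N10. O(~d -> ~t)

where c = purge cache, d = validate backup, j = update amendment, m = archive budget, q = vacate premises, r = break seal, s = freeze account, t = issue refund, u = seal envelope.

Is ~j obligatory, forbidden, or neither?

Premises 1 and 7 are O(~u -> ~d) and O(u -> ~d); every ideal world satisfies ~u or u, so in either case ~d holds — hence O(~d).
From O(~d) and premise 10, O(~d -> ~t), we obtain O(~t).
From O(~t) and premise 6, O(~t -> ~q), we obtain O(~q).
Premise 4 is O(m -> q); contrapositively O(~q -> ~m). Since O(~q) holds, K gives O(~m).
Premise 3 is O(~m -> j); since O(~m), deontic closure gives O(j).
Premises 2, 5, 8, 9 do not contribute to this derivation.
Thus O(j), which is F(~j): ~j is forbidden.

Forbidden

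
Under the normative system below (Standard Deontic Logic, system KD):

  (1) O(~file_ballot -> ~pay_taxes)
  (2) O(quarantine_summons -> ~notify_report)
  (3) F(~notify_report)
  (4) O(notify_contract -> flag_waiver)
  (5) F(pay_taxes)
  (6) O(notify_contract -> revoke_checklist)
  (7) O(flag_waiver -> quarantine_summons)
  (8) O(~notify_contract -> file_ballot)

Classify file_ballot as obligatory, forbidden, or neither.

Obligatory

Premise 3 is F(~notify_report), i.e. O(notify_report).
The contrapositive of premise 2 (O(quarantine_summons -> ~notify_report)) is O(notify_report -> ~quarantine_summons), and O(notify_report) is already established, so O(~quarantine_summons).
Premise 7, O(flag_waiver -> quarantine_summons), contraposes to O(~quarantine_summons -> ~flag_waiver); with O(~quarantine_summons) we get O(~flag_waiver).
Premise 4, O(notify_contract -> flag_waiver), contraposes to O(~flag_waiver -> ~notify_contract); with O(~flag_waiver) we get O(~notify_contract).
With premise 8, O(~notify_contract -> file_ballot), the K-axiom yields O(file_ballot).
Premises 1, 5, 6 do not contribute to this derivation.
Hence file_ballot is obligatory.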